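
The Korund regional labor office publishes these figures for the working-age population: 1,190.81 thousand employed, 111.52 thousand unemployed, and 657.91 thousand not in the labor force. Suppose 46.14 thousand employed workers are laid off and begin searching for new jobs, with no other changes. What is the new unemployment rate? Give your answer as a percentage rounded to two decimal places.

New unemployment rate ≈ 12.11%.

Initially, labor force = 1,190.81 + 111.52 = 1,302.33 thousand, so u = 111.52/1,302.33 = 8.56%.
After the change, employed falls and unemployed rises by 46.14; labor force unchanged → E = 1,144.67, U = 157.66, labor force = 1,302.33 thousand.
New unemployment rate = 157.66 / 1,302.33 = 12.11%.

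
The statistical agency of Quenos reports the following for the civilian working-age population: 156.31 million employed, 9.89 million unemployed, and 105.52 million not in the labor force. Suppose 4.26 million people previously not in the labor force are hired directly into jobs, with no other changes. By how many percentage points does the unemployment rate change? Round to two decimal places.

Initially, labor force = 156.31 + 9.89 = 166.20 million, so u = 9.89/166.20 = 5.95%.
After the change, employed and labor force both rise by 4.26; unemployed unchanged → E = 160.57, U = 9.89, labor force = 170.46 million.
New unemployment rate = 9.89 / 170.46 = 5.80%.
Change = 5.80% − 5.95% = −0.15 percentage points.

The unemployment rate changes by −0.15 percentage points.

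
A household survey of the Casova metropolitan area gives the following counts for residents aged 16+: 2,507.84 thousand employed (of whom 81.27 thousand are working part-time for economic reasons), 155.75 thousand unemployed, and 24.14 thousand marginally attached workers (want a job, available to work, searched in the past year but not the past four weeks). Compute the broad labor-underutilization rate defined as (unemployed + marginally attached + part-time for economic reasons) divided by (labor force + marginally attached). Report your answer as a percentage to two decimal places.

Labor force = 2,507.84 + 155.75 = 2,663.59 thousand.
Numerator = 155.75 + 24.14 + 81.27 = 261.16 thousand.
Denominator = 2,663.59 + 24.14 = 2,687.73 thousand.
Broad rate = 261.16 / 2,687.73 = 9.72%.

Broad underutilization rate ≈ 9.72%.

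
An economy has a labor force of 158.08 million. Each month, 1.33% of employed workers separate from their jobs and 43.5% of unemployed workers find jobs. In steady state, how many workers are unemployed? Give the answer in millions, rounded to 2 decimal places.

Steady-state unemployment rate u* = s/(s+f) = 1.33/(1.33+43.5) = 0.029668.
Unemployed = u* × labor force = 0.029668 × 158.08 ≈ 4.69 million.

About 4.69 million are unemployed in steady state.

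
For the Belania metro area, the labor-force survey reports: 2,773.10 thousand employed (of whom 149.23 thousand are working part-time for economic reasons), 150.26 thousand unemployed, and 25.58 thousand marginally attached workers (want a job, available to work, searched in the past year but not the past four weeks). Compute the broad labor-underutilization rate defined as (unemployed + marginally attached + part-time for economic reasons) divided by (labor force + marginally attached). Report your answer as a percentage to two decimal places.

Broad underutilization rate ≈ 11.02%.

Labor force = 2,773.10 + 150.26 = 2,923.36 thousand.
Numerator = 150.26 + 25.58 + 149.23 = 325.07 thousand.
Denominator = 2,923.36 + 25.58 = 2,948.94 thousand.
Broad rate = 325.07 / 2,948.94 = 11.02%.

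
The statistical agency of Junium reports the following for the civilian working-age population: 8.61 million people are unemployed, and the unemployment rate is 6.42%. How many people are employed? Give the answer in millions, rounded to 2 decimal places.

Labor force = U / u = 8.61 / 0.0642 ≈ 134.11 million.
Employed = labor force − unemployed = 134.11 − 8.61 = 125.50 million.

About 125.50 million are employed.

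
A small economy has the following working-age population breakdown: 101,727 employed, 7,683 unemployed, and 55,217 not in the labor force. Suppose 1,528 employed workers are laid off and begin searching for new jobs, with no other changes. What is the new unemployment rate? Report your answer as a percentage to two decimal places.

Initially, labor force = 101,727 + 7,683 = 109,410, so u = 7,683/109,410 = 7.02%.
After the change, employed falls and unemployed rises by 1,528; labor force unchanged → E = 100,199, U = 9,211, labor force = 109,410.
New unemployment rate = 9,211 / 109,410 = 8.42%.

New unemployment rate ≈ 8.42%.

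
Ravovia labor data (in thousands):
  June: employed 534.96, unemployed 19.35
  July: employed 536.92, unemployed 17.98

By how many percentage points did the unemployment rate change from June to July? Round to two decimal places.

The unemployment rate changed by −0.25 percentage points.

June: labor force = 534.96 + 19.35 = 554.31; u = 19.35/554.31 = 3.49%.
July: labor force = 536.92 + 17.98 = 554.90; u = 17.98/554.90 = 3.24%.
Change = 3.24% − 3.49% = −0.25 pp.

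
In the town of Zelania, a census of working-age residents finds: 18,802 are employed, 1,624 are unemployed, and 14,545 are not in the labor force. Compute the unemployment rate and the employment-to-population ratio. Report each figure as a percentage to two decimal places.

Unemployment rate ≈ 7.95%; employment-population ratio ≈ 53.76%.

Labor force = employed + unemployed = 18,802 + 1,624 = 20,426.
Working-age population = 20,426 + 14,545 = 34,971.
Unemployment rate = 1,624 / 20,426 = 7.95%.
Employment-population ratio = 18,802 / 34,971 = 53.76%.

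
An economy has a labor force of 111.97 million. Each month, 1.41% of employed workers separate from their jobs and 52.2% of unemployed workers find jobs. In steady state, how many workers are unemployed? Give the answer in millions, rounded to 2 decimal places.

About 2.94 million are unemployed in steady state.

Steady-state unemployment rate u* = s/(s+f) = 1.41/(1.41+52.2) = 0.026301.
Unemployed = u* × labor force = 0.026301 × 111.97 ≈ 2.94 million.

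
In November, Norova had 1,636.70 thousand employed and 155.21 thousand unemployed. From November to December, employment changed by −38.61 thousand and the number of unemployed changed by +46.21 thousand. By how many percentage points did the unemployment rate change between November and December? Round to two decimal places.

November: labor force = 1,636.70 + 155.21 = 1,791.91; u = 155.21/1,791.91 = 8.66%.
December: labor force = 1,598.09 + 201.42 = 1,799.51; u = 201.42/1,799.51 = 11.19%.
Change = 11.19% − 8.66% = +2.53 pp.

The unemployment rate changed by +2.53 percentage points.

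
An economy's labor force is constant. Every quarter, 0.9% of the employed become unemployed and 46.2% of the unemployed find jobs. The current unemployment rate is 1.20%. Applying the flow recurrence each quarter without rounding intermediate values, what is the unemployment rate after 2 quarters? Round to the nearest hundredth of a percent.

Unemployment rate after two quarters ≈ 1.71%.

With a fixed labor force, u_{t+1} = u_t + s·(1−u_t) − f·u_t = u_t·(1−s−f) + s.
Here 1−s−f = 0.529 and s = 0.009.
u_1 = 0.012000 × 0.529 + 0.009 = 0.015348.
u_2 = 0.015348 × 0.529 + 0.009 = 0.017119.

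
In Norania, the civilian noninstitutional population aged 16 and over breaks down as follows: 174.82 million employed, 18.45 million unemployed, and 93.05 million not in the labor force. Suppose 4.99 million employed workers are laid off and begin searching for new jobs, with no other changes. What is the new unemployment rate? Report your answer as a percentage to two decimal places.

Initially, labor force = 174.82 + 18.45 = 193.27 million, so u = 18.45/193.27 = 9.55%.
After the change, employed falls and unemployed rises by 4.99; labor force unchanged → E = 169.83, U = 23.44, labor force = 193.27 million.
New unemployment rate = 23.44 / 193.27 = 12.13%.

New unemployment rate ≈ 12.13%.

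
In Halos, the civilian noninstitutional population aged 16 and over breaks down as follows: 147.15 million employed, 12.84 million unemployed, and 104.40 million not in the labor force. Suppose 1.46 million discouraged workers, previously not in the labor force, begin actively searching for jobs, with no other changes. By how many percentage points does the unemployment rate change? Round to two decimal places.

Initially, labor force = 147.15 + 12.84 = 159.99 million, so u = 12.84/159.99 = 8.03%.
After the change, unemployed and labor force both rise by 1.46 → E = 147.15, U = 14.30, labor force = 161.45 million.
New unemployment rate = 14.30 / 161.45 = 8.86%.
Change = 8.86% − 8.03% = +0.83 percentage points.

The unemployment rate changes by +0.83 percentage points.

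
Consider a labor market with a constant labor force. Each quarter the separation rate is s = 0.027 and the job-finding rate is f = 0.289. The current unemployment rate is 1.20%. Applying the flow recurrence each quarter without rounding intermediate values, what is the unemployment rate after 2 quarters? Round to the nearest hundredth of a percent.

Unemployment rate after two quarters ≈ 5.11%.

With a fixed labor force, u_{t+1} = u_t + s·(1−u_t) − f·u_t = u_t·(1−s−f) + s.
Here 1−s−f = 0.684 and s = 0.027.
u_1 = 0.012000 × 0.684 + 0.027 = 0.035208.
u_2 = 0.035208 × 0.684 + 0.027 = 0.051082.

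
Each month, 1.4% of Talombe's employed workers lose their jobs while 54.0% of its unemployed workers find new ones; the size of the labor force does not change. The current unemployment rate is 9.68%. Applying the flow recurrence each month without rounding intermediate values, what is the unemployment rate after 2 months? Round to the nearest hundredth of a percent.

With a fixed labor force, u_{t+1} = u_t + s·(1−u_t) − f·u_t = u_t·(1−s−f) + s.
Here 1−s−f = 0.446 and s = 0.014.
u_1 = 0.096800 × 0.446 + 0.014 = 0.057173.
u_2 = 0.057173 × 0.446 + 0.014 = 0.039499.

Unemployment rate after two months ≈ 3.95%.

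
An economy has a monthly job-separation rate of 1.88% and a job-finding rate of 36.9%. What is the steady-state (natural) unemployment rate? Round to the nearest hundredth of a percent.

At steady state the flows balance: s·E = f·U, so U/(E+U) = s/(s+f).
u* = 1.88 / (1.88 + 36.9) = 1.88 / 38.78 = 4.85%.

Steady-state unemployment rate ≈ 4.85%.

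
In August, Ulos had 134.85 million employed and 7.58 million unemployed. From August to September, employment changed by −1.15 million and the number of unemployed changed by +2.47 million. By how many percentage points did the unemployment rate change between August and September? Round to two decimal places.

August: labor force = 134.85 + 7.58 = 142.43; u = 7.58/142.43 = 5.32%.
September: labor force = 133.70 + 10.05 = 143.75; u = 10.05/143.75 = 6.99%.
Change = 6.99% − 5.32% = +1.67 pp.

The unemployment rate changed by +1.67 percentage points.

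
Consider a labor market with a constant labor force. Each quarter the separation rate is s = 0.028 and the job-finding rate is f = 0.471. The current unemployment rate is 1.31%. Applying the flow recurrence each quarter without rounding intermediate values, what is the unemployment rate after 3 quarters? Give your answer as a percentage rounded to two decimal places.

Unemployment rate after three quarters ≈ 5.07%.

With a fixed labor force, u_{t+1} = u_t + s·(1−u_t) − f·u_t = u_t·(1−s−f) + s.
Here 1−s−f = 0.501 and s = 0.028.
u_1 = 0.013100 × 0.501 + 0.028 = 0.034563.
u_2 = 0.034563 × 0.501 + 0.028 = 0.045316.
u_3 = 0.045316 × 0.501 + 0.028 = 0.050703.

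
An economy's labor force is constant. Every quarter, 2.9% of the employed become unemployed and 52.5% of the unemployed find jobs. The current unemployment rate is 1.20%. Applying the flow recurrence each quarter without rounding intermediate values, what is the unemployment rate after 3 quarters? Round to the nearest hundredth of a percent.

With a fixed labor force, u_{t+1} = u_t + s·(1−u_t) − f·u_t = u_t·(1−s−f) + s.
Here 1−s−f = 0.446 and s = 0.029.
u_1 = 0.012000 × 0.446 + 0.029 = 0.034352.
u_2 = 0.034352 × 0.446 + 0.029 = 0.044321.
u_3 = 0.044321 × 0.446 + 0.029 = 0.048767.

Unemployment rate after three quarters ≈ 4.88%.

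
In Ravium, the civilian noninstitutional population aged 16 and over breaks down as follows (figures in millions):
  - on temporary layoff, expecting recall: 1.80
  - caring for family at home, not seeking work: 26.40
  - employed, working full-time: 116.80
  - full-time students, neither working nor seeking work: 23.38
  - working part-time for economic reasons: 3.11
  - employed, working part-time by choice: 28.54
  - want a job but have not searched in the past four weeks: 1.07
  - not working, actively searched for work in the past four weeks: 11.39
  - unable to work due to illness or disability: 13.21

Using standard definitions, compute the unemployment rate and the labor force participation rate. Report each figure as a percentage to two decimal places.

Unemployment rate ≈ 8.16%; labor force participation rate ≈ 71.62%.

Employed = 116.80 + 3.11 + 28.54 = 148.45 million (anyone who worked, including part-time for economic reasons, counts as employed).
Unemployed = 1.80 + 11.39 = 13.19 million (jobless and actively searching, or on temporary layoff).
Labor force = 148.45 + 13.19 = 161.64 million.
Not in labor force = 26.40 + 23.38 + 1.07 + 13.21 = 64.06 million (those not working and not actively searching are outside the labor force — including those who want a job but have given up searching).
Civilian working-age population = 161.64 + 64.06 = 225.70 million.
Unemployment rate = 13.19 / 161.64 = 8.16%.
Labor force participation rate = 161.64 / 225.70 = 71.62%.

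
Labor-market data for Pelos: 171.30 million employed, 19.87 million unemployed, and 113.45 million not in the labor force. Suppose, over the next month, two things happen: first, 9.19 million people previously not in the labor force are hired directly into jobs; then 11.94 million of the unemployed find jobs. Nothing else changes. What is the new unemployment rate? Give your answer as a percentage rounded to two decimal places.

Initially, labor force = 171.30 + 19.87 = 191.17 million, so u = 19.87/191.17 = 10.39%.
After the first change, employed and labor force both rise by 9.19; unemployed unchanged → E = 180.49, U = 19.87, labor force = 200.36 million.
After the second change, unemployed falls and employed rises by 11.94; labor force unchanged → E = 192.43, U = 7.93, labor force = 200.36 million.
New unemployment rate = 7.93 / 200.36 = 3.96%.

New unemployment rate ≈ 3.96%.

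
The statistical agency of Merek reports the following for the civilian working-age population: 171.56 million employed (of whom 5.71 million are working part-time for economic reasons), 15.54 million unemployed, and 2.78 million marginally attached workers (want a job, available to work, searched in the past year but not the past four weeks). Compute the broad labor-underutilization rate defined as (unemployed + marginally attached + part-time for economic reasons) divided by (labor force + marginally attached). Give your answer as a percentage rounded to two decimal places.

Broad underutilization rate ≈ 12.66%.

Labor force = 171.56 + 15.54 = 187.10 million.
Numerator = 15.54 + 2.78 + 5.71 = 24.03 million.
Denominator = 187.10 + 2.78 = 189.88 million.
Broad rate = 24.03 / 189.88 = 12.66%.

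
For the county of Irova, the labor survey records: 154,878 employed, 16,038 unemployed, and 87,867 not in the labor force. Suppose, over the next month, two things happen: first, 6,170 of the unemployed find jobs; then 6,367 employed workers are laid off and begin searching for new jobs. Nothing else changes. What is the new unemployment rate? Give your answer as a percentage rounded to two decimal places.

New unemployment rate ≈ 9.50%.

Initially, labor force = 154,878 + 16,038 = 170,916, so u = 16,038/170,916 = 9.38%.
After the first change, unemployed falls and employed rises by 6,170; labor force unchanged → E = 161,048, U = 9,868, labor force = 170,916.
After the second change, employed falls and unemployed rises by 6,367; labor force unchanged → E = 154,681, U = 16,235, labor force = 170,916.
New unemployment rate = 16,235 / 170,916 = 9.50%.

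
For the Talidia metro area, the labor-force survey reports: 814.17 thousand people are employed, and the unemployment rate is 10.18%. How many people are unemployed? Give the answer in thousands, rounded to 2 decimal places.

About 92.28 thousand are unemployed.

Let U be the number unemployed. The labor force is E + U, and U/(E+U) = 0.1018.
So U = 0.1018 × 814.17 / (1 − 0.1018) = 82.8825 / 0.8982 ≈ 92.28 thousand.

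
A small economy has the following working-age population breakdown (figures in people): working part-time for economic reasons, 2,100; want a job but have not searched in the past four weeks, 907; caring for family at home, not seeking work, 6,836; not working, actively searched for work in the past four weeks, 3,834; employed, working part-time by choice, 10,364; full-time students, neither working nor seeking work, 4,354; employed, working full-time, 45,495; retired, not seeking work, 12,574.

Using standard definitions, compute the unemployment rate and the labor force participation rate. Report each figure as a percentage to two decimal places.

Employed = 2,100 + 10,364 + 45,495 = 57,959 (anyone who worked, including part-time for economic reasons, counts as employed).
Unemployed = 3,834.
Labor force = 57,959 + 3,834 = 61,793.
Not in labor force = 907 + 6,836 + 4,354 + 12,574 = 24,671 (those not working and not actively searching are outside the labor force — including those who want a job but have given up searching).
Civilian working-age population = 61,793 + 24,671 = 86,464.
Unemployment rate = 3,834 / 61,793 = 6.20%.
Labor force participation rate = 61,793 / 86,464 = 71.47%.

Unemployment rate ≈ 6.20%; labor force participation rate ≈ 71.47%.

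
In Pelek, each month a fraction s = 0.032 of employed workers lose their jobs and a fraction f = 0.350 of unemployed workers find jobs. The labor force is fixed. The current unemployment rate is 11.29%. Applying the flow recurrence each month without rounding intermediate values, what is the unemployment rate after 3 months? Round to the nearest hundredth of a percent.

With a fixed labor force, u_{t+1} = u_t + s·(1−u_t) − f·u_t = u_t·(1−s−f) + s.
Here 1−s−f = 0.618 and s = 0.032.
u_1 = 0.112900 × 0.618 + 0.032 = 0.101772.
u_2 = 0.101772 × 0.618 + 0.032 = 0.094895.
u_3 = 0.094895 × 0.618 + 0.032 = 0.090645.

Unemployment rate after three months ≈ 9.06%.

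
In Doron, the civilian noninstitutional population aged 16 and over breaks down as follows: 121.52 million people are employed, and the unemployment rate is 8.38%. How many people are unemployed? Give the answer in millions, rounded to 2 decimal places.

Let U be the number unemployed. The labor force is E + U, and U/(E+U) = 0.0838.
So U = 0.0838 × 121.52 / (1 − 0.0838) = 10.1834 / 0.9162 ≈ 11.11 million.

About 11.11 million are unemployed.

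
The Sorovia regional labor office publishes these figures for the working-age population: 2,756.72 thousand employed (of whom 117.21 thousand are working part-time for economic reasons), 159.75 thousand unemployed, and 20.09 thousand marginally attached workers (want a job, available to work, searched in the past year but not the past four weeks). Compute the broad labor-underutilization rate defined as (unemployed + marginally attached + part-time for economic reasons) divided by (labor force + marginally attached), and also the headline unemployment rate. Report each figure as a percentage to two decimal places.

Broad underutilization rate ≈ 10.12%; headline unemployment rate ≈ 5.48%.

Labor force = 2,756.72 + 159.75 = 2,916.47 thousand.
Numerator = 159.75 + 20.09 + 117.21 = 297.05 thousand.
Denominator = 2,916.47 + 20.09 = 2,936.56 thousand.
Broad rate = 297.05 / 2,936.56 = 10.12%.
Headline unemployment rate = 159.75 / 2,916.47 = 5.48%.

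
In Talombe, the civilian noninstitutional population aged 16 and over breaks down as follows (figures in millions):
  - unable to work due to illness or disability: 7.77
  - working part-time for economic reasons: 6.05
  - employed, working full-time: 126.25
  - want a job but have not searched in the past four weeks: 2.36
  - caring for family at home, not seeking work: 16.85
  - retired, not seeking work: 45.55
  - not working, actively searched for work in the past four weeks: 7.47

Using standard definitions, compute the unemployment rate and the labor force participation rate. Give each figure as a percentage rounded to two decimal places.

Unemployment rate ≈ 5.34%; labor force participation rate ≈ 65.84%.

Employed = 6.05 + 126.25 = 132.30 million (anyone who worked, including part-time for economic reasons, counts as employed).
Unemployed = 7.47 million.
Labor force = 132.30 + 7.47 = 139.77 million.
Not in labor force = 7.77 + 2.36 + 16.85 + 45.55 = 72.53 million (those not working and not actively searching are outside the labor force — including those who want a job but have given up searching).
Civilian working-age population = 139.77 + 72.53 = 212.30 million.
Unemployment rate = 7.47 / 139.77 = 5.34%.
Labor force participation rate = 139.77 / 212.30 = 65.84%.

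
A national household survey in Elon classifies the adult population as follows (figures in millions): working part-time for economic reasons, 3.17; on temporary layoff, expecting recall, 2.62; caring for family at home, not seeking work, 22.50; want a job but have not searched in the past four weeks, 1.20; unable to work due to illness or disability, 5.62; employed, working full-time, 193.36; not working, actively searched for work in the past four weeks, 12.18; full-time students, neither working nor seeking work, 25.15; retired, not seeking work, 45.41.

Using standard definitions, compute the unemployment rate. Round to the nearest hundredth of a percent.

Employed = 3.17 + 193.36 = 196.53 million (anyone who worked, including part-time for economic reasons, counts as employed).
Unemployed = 2.62 + 12.18 = 14.80 million (jobless and actively searching, or on temporary layoff).
Labor force = 196.53 + 14.80 = 211.33 million.
Unemployment rate = 14.80 / 211.33 = 7.00%.

Unemployment rate ≈ 7.00%.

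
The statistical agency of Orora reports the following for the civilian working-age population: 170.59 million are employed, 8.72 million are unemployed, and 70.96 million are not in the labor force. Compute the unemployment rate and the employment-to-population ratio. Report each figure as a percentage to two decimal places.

Labor force = employed + unemployed = 170.59 + 8.72 = 179.31 million.
Working-age population = 179.31 + 70.96 = 250.27 million.
Unemployment rate = 8.72 / 179.31 = 4.86%.
Employment-population ratio = 170.59 / 250.27 = 68.16%.

Unemployment rate ≈ 4.86%; employment-population ratio ≈ 68.16%.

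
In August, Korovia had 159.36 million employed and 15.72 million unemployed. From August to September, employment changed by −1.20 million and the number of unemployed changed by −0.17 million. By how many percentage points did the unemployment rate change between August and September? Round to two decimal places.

The unemployment rate changed by −0.03 percentage points.

August: labor force = 159.36 + 15.72 = 175.08; u = 15.72/175.08 = 8.98%.
September: labor force = 158.16 + 15.55 = 173.71; u = 15.55/173.71 = 8.95%.
Change = 8.95% − 8.98% = −0.03 pp.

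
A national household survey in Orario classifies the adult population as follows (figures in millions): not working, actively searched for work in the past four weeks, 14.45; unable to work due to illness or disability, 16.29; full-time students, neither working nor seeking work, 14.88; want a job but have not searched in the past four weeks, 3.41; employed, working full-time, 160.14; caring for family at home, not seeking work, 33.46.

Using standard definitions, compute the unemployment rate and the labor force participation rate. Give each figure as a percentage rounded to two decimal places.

Employed = 160.14 million.
Unemployed = 14.45 million.
Labor force = 160.14 + 14.45 = 174.59 million.
Not in labor force = 16.29 + 14.88 + 3.41 + 33.46 = 68.04 million (those not working and not actively searching are outside the labor force — including those who want a job but have given up searching).
Civilian working-age population = 174.59 + 68.04 = 242.63 million.
Unemployment rate = 14.45 / 174.59 = 8.28%.
Labor force participation rate = 174.59 / 242.63 = 71.96%.

Unemployment rate ≈ 8.28%; labor force participation rate ≈ 71.96%.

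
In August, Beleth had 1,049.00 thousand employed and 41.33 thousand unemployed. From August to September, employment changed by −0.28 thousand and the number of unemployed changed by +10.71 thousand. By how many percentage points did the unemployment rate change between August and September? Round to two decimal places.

The unemployment rate changed by +0.94 percentage points.

August: labor force = 1,049.00 + 41.33 = 1,090.33; u = 41.33/1,090.33 = 3.79%.
September: labor force = 1,048.72 + 52.04 = 1,100.76; u = 52.04/1,100.76 = 4.73%.
Change = 4.73% − 3.79% = +0.94 pp.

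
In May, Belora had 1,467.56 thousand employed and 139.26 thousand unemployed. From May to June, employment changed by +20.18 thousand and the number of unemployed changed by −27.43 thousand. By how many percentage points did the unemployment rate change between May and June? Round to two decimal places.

May: labor force = 1,467.56 + 139.26 = 1,606.82; u = 139.26/1,606.82 = 8.67%.
June: labor force = 1,487.74 + 111.83 = 1,599.57; u = 111.83/1,599.57 = 6.99%.
Change = 6.99% − 8.67% = −1.68 pp.

The unemployment rate changed by −1.68 percentage points.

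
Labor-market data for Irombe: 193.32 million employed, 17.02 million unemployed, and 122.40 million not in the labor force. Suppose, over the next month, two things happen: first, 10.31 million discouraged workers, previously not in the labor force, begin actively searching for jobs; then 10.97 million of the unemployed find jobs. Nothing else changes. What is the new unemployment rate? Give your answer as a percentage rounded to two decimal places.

Initially, labor force = 193.32 + 17.02 = 210.34 million, so u = 17.02/210.34 = 8.09%.
After the first change, unemployed and labor force both rise by 10.31 → E = 193.32, U = 27.33, labor force = 220.65 million.
After the second change, unemployed falls and employed rises by 10.97; labor force unchanged → E = 204.29, U = 16.36, labor force = 220.65 million.
New unemployment rate = 16.36 / 220.65 = 7.41%.

New unemployment rate ≈ 7.41%.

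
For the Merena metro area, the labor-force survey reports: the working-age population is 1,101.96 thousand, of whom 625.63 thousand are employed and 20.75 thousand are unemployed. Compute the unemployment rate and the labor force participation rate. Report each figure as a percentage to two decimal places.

Unemployment rate ≈ 3.21%; labor force participation rate ≈ 58.66%.

Labor force = employed + unemployed = 625.63 + 20.75 = 646.38 thousand.
Unemployment rate = 20.75 / 646.38 = 3.21%.
Labor force participation rate = 646.38 / 1,101.96 = 58.66%.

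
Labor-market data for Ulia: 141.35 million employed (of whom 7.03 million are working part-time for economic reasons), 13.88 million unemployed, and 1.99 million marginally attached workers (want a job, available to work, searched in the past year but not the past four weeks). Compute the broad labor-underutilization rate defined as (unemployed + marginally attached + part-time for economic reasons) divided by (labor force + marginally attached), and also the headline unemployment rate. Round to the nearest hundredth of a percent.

Labor force = 141.35 + 13.88 = 155.23 million.
Numerator = 13.88 + 1.99 + 7.03 = 22.90 million.
Denominator = 155.23 + 1.99 = 157.22 million.
Broad rate = 22.90 / 157.22 = 14.57%.
Headline unemployment rate = 13.88 / 155.23 = 8.94%.

Broad underutilization rate ≈ 14.57%; headline unemployment rate ≈ 8.94%.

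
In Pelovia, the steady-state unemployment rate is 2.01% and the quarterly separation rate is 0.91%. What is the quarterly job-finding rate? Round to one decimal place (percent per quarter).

Job-finding rate ≈ 44.4% per quarter.

From u* = s/(s+f): f = s·(1−u)/u.
f = 0.91 × (1 − 0.0201) / 0.0201 = 0.8917 / 0.0201 ≈ 44.4% per quarter.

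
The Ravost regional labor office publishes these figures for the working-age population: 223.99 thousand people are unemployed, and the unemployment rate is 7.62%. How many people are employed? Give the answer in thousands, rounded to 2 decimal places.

About 2,715.51 thousand are employed.

Labor force = U / u = 223.99 / 0.0762 ≈ 2,939.50 thousand.
Employed = labor force − unemployed = 2,939.50 − 223.99 = 2,715.51 thousand.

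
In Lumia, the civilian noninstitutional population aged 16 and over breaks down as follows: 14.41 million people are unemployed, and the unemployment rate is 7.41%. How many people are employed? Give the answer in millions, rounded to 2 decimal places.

Labor force = U / u = 14.41 / 0.0741 ≈ 194.47 million.
Employed = labor force − unemployed = 194.47 − 14.41 = 180.06 million.

About 180.06 million are employed.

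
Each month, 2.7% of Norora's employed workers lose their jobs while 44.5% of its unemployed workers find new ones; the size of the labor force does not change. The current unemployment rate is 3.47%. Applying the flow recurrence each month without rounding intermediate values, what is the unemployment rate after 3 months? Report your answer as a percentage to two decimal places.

With a fixed labor force, u_{t+1} = u_t + s·(1−u_t) − f·u_t = u_t·(1−s−f) + s.
Here 1−s−f = 0.528 and s = 0.027.
u_1 = 0.034700 × 0.528 + 0.027 = 0.045322.
u_2 = 0.045322 × 0.528 + 0.027 = 0.050930.
u_3 = 0.050930 × 0.528 + 0.027 = 0.053891.

Unemployment rate after three months ≈ 5.39%.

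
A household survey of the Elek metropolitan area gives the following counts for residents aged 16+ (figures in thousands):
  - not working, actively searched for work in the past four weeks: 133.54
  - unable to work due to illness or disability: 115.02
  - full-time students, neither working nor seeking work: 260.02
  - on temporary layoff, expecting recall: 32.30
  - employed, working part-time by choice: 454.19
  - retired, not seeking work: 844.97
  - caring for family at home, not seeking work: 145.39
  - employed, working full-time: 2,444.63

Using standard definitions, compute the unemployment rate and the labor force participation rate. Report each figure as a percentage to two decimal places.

Employed = 454.19 + 2,444.63 = 2,898.82 thousand.
Unemployed = 133.54 + 32.30 = 165.84 thousand (jobless and actively searching, or on temporary layoff).
Labor force = 2,898.82 + 165.84 = 3,064.66 thousand.
Not in labor force = 115.02 + 260.02 + 844.97 + 145.39 = 1,365.40 thousand (those not working and not actively searching are outside the labor force).
Civilian working-age population = 3,064.66 + 1,365.40 = 4,430.06 thousand.
Unemployment rate = 165.84 / 3,064.66 = 5.41%.
Labor force participation rate = 3,064.66 / 4,430.06 = 69.18%.

Unemployment rate ≈ 5.41%; labor force participation rate ≈ 69.18%.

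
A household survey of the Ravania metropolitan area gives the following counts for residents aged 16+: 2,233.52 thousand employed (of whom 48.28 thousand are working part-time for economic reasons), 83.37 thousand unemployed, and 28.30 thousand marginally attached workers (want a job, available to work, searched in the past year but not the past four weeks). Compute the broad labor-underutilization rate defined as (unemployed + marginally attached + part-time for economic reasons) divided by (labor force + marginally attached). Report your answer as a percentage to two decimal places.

Broad underutilization rate ≈ 6.82%.

Labor force = 2,233.52 + 83.37 = 2,316.89 thousand.
Numerator = 83.37 + 28.30 + 48.28 = 159.95 thousand.
Denominator = 2,316.89 + 28.30 = 2,345.19 thousand.
Broad rate = 159.95 / 2,345.19 = 6.82%.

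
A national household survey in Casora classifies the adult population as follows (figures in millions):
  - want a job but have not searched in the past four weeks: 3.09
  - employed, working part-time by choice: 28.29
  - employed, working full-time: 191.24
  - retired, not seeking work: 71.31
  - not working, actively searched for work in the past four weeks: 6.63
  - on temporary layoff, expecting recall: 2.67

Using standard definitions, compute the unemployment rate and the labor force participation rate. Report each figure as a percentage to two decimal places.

Employed = 28.29 + 191.24 = 219.53 million.
Unemployed = 6.63 + 2.67 = 9.30 million (jobless and actively searching, or on temporary layoff).
Labor force = 219.53 + 9.30 = 228.83 million.
Not in labor force = 3.09 + 71.31 = 74.40 million (those not working and not actively searching are outside the labor force — including those who want a job but have given up searching).
Civilian working-age population = 228.83 + 74.40 = 303.23 million.
Unemployment rate = 9.30 / 228.83 = 4.06%.
Labor force participation rate = 228.83 / 303.23 = 75.46%.

Unemployment rate ≈ 4.06%; labor force participation rate ≈ 75.46%.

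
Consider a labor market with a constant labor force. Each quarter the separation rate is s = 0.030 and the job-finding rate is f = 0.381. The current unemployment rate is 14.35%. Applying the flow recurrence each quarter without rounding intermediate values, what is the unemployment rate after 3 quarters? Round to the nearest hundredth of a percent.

With a fixed labor force, u_{t+1} = u_t + s·(1−u_t) − f·u_t = u_t·(1−s−f) + s.
Here 1−s−f = 0.589 and s = 0.030.
u_1 = 0.143500 × 0.589 + 0.030 = 0.114521.
u_2 = 0.114521 × 0.589 + 0.030 = 0.097453.
u_3 = 0.097453 × 0.589 + 0.030 = 0.087400.

Unemployment rate after three quarters ≈ 8.74%.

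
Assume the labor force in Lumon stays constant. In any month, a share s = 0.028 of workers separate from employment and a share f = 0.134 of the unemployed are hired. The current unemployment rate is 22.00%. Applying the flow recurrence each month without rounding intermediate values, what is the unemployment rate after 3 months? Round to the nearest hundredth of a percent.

Unemployment rate after three months ≈ 20.06%.

With a fixed labor force, u_{t+1} = u_t + s·(1−u_t) − f·u_t = u_t·(1−s−f) + s.
Here 1−s−f = 0.838 and s = 0.028.
u_1 = 0.220000 × 0.838 + 0.028 = 0.212360.
u_2 = 0.212360 × 0.838 + 0.028 = 0.205958.
u_3 = 0.205958 × 0.838 + 0.028 = 0.200593.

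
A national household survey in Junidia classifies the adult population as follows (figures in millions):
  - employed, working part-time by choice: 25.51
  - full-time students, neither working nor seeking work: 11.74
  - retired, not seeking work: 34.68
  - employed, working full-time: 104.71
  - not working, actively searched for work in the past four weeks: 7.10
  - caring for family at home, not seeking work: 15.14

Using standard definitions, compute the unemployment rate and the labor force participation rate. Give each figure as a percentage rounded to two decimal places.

Employed = 25.51 + 104.71 = 130.22 million.
Unemployed = 7.10 million.
Labor force = 130.22 + 7.10 = 137.32 million.
Not in labor force = 11.74 + 34.68 + 15.14 = 61.56 million (those not working and not actively searching are outside the labor force).
Civilian working-age population = 137.32 + 61.56 = 198.88 million.
Unemployment rate = 7.10 / 137.32 = 5.17%.
Labor force participation rate = 137.32 / 198.88 = 69.05%.

Unemployment rate ≈ 5.17%; labor force participation rate ≈ 69.05%.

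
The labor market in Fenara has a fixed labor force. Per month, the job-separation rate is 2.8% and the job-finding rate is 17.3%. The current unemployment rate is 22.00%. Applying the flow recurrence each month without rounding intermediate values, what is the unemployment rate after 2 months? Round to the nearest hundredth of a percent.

Unemployment rate after two months ≈ 19.08%.

With a fixed labor force, u_{t+1} = u_t + s·(1−u_t) − f·u_t = u_t·(1−s−f) + s.
Here 1−s−f = 0.799 and s = 0.028.
u_1 = 0.220000 × 0.799 + 0.028 = 0.203780.
u_2 = 0.203780 × 0.799 + 0.028 = 0.190820.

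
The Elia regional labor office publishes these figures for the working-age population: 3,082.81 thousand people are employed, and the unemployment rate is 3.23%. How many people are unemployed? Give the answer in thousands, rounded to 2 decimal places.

Let U be the number unemployed. The labor force is E + U, and U/(E+U) = 0.0323.
So U = 0.0323 × 3,082.81 / (1 − 0.0323) = 99.5748 / 0.9677 ≈ 102.90 thousand.

About 102.90 thousand are unemployed.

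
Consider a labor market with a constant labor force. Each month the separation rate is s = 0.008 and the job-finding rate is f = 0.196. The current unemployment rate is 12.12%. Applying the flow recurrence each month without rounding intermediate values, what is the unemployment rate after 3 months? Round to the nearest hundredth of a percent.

Unemployment rate after three months ≈ 8.06%.

With a fixed labor force, u_{t+1} = u_t + s·(1−u_t) − f·u_t = u_t·(1−s−f) + s.
Here 1−s−f = 0.796 and s = 0.008.
u_1 = 0.121200 × 0.796 + 0.008 = 0.104475.
u_2 = 0.104475 × 0.796 + 0.008 = 0.091162.
u_3 = 0.091162 × 0.796 + 0.008 = 0.080565.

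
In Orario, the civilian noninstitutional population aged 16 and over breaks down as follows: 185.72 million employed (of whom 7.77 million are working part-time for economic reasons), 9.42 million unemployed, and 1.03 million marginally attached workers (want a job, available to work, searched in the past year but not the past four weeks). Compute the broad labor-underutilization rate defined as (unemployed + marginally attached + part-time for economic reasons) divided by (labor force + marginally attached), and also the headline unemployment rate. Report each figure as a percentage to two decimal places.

Broad underutilization rate ≈ 9.29%; headline unemployment rate ≈ 4.83%.

Labor force = 185.72 + 9.42 = 195.14 million.
Numerator = 9.42 + 1.03 + 7.77 = 18.22 million.
Denominator = 195.14 + 1.03 = 196.17 million.
Broad rate = 18.22 / 196.17 = 9.29%.
Headline unemployment rate = 9.42 / 195.14 = 4.83%.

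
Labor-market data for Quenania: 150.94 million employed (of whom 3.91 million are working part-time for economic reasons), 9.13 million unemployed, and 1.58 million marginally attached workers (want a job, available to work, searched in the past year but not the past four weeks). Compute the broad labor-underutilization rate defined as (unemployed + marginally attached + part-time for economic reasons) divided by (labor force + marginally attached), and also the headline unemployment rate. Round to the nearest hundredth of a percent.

Labor force = 150.94 + 9.13 = 160.07 million.
Numerator = 9.13 + 1.58 + 3.91 = 14.62 million.
Denominator = 160.07 + 1.58 = 161.65 million.
Broad rate = 14.62 / 161.65 = 9.04%.
Headline unemployment rate = 9.13 / 160.07 = 5.70%.

Broad underutilization rate ≈ 9.04%; headline unemployment rate ≈ 5.70%.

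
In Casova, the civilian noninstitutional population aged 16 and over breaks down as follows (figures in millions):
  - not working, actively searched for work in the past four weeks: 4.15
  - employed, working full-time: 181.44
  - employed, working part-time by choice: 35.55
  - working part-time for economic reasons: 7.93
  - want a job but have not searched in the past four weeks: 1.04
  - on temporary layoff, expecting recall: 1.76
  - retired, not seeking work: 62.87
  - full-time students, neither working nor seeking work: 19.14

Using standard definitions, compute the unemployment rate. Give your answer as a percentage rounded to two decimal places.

Employed = 181.44 + 35.55 + 7.93 = 224.92 million (anyone who worked, including part-time for economic reasons, counts as employed).
Unemployed = 4.15 + 1.76 = 5.91 million (jobless and actively searching, or on temporary layoff).
Labor force = 224.92 + 5.91 = 230.83 million.
Unemployment rate = 5.91 / 230.83 = 2.56%.

Unemployment rate ≈ 2.56%.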